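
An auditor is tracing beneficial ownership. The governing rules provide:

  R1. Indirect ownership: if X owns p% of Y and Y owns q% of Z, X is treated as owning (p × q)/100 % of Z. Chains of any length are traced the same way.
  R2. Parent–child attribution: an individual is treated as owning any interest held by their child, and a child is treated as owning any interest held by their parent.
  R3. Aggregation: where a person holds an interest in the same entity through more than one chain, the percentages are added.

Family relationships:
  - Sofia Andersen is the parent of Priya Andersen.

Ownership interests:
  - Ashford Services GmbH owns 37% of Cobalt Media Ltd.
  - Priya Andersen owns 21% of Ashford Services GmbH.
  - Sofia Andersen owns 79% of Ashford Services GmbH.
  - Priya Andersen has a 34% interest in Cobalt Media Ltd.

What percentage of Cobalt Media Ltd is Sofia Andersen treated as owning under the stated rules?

71%

By parent–child attribution (R2), Sofia Andersen is treated as also owning Priya Andersen's interest in Ashford Services GmbH, giving 79% + 21% = 100%.
By parent–child attribution (R2), Sofia Andersen is treated as owning Priya Andersen's 34% interest in Cobalt Media Ltd.
Chain via Ashford Services GmbH (R1): 100% × 37% = 37% of Cobalt Media Ltd.
Direct interest in Cobalt Media Ltd: 34%.
Aggregating (R3): 37% + 34% = 71%.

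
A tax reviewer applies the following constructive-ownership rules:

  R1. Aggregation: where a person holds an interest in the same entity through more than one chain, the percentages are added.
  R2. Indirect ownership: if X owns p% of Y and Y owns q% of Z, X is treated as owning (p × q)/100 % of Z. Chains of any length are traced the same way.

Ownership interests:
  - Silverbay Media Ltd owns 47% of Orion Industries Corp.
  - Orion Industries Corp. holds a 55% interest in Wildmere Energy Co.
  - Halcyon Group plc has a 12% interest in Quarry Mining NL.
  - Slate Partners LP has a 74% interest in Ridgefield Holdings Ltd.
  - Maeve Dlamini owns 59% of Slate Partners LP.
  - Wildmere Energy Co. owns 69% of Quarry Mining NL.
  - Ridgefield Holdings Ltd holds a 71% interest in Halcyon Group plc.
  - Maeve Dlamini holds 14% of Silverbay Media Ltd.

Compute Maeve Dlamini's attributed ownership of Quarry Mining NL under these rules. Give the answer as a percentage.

Chain via Slate Partners LP → Ridgefield Holdings Ltd → Halcyon Group plc (R2): 59% × 74% × 71% × 12% = 3.719832% of Quarry Mining NL.
Chain via Silverbay Media Ltd → Orion Industries Corp. → Wildmere Energy Co. (R2): 14% × 47% × 55% × 69% = 2.49711% of Quarry Mining NL.
Aggregating (R1): 3.719832% + 2.49711% = 6.216942%.

6.216942%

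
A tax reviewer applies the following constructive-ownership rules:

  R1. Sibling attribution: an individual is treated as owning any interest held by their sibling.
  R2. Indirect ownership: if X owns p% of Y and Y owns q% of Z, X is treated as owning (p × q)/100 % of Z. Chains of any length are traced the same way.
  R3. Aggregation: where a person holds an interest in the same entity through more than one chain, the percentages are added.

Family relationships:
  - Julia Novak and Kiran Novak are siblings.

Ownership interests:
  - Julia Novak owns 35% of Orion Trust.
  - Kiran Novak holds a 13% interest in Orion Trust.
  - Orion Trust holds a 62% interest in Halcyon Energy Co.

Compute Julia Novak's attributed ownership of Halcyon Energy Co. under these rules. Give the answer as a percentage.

29.76%

By sibling attribution (R1), Julia Novak is treated as also owning Kiran Novak's interest in Orion Trust, giving 35% + 13% = 48%.
Chain via Orion Trust (R2): 48% × 62% = 29.76% of Halcyon Energy Co.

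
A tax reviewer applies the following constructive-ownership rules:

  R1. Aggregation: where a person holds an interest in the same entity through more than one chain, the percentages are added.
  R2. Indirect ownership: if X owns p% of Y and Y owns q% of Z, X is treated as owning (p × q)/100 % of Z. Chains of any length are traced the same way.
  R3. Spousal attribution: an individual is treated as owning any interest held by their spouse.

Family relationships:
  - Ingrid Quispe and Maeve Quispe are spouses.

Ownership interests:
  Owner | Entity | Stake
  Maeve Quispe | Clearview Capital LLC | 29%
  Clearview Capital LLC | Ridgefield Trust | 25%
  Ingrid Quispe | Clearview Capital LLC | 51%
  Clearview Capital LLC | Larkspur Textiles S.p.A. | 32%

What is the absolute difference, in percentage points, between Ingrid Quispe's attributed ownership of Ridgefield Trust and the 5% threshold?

15

By spousal attribution (R3), Ingrid Quispe is treated as also owning Maeve Quispe's interest in Clearview Capital LLC, giving 51% + 29% = 80%.
Chain via Clearview Capital LLC (R2): 80% × 25% = 20% of Ridgefield Trust.
20% exceeds the 5% threshold by 15 percentage points.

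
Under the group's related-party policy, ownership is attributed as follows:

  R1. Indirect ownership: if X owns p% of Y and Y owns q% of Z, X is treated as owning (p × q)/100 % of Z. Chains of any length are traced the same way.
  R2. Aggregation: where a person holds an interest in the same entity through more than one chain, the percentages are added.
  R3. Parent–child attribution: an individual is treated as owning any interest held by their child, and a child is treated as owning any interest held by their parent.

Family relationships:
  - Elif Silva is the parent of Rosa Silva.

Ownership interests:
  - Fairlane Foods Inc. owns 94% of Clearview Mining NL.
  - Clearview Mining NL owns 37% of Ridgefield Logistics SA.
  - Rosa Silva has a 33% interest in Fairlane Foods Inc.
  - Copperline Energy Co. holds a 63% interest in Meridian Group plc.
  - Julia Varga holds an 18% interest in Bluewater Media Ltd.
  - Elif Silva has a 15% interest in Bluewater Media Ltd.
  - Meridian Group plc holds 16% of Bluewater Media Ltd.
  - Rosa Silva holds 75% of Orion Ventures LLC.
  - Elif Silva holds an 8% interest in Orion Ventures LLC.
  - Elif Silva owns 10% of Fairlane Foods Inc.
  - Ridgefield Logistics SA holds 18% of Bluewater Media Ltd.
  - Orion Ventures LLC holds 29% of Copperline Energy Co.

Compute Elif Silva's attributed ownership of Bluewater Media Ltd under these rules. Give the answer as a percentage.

20.118228%

By parent–child attribution (R3), Elif Silva is treated as also owning Rosa Silva's interest in Orion Ventures LLC, giving 8% + 75% = 83%.
By parent–child attribution (R3), Elif Silva is treated as also owning Rosa Silva's interest in Fairlane Foods Inc, giving 10% + 33% = 43%.
Chain via Orion Ventures LLC → Copperline Energy Co. → Meridian Group plc (R1): 83% × 29% × 63% × 16% = 2.426256% of Bluewater Media Ltd.
Chain via Fairlane Foods Inc. → Clearview Mining NL → Ridgefield Logistics SA (R1): 43% × 94% × 37% × 18% = 2.691972% of Bluewater Media Ltd.
Direct interest in Bluewater Media Ltd: 15%.
Aggregating (R2): 2.426256% + 2.691972% + 15% = 20.118228%.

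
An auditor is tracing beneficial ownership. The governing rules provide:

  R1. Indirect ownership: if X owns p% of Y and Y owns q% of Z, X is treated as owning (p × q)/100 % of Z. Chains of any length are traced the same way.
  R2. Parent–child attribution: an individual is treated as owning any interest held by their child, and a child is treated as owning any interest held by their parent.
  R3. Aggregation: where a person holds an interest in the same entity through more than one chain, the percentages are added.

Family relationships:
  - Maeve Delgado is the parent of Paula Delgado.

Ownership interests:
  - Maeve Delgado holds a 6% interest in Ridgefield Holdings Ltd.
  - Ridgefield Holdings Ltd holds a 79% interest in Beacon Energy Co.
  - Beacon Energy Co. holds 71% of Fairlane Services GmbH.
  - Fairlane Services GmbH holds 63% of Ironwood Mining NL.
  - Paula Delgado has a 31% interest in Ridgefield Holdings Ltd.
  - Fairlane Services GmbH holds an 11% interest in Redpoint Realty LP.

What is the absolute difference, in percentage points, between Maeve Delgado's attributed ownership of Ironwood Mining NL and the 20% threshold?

6.925421

By parent–child attribution (R2), Maeve Delgado is treated as also owning Paula Delgado's interest in Ridgefield Holdings Ltd, giving 6% + 31% = 37%.
Chain via Ridgefield Holdings Ltd → Beacon Energy Co. → Fairlane Services GmbH (R1): 37% × 79% × 71% × 63% = 13.074579% of Ironwood Mining NL.
13.074579% falls short of the 20% threshold by 6.925421 percentage points.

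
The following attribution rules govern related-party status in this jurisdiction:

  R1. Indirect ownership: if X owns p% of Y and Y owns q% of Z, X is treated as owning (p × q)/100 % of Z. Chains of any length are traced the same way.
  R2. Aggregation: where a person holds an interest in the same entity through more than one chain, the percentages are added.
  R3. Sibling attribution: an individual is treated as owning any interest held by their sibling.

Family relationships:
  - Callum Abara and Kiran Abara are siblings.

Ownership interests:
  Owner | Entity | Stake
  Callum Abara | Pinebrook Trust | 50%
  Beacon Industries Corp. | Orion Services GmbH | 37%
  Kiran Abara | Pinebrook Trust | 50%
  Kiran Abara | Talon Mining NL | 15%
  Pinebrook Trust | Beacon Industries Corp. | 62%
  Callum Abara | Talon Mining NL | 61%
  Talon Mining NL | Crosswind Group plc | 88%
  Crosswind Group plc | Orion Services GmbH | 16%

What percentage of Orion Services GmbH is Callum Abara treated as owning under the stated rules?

By sibling attribution (R3), Callum Abara is treated as also owning Kiran Abara's interest in Pinebrook Trust, giving 50% + 50% = 100%.
By sibling attribution (R3), Callum Abara is treated as also owning Kiran Abara's interest in Talon Mining NL, giving 61% + 15% = 76%.
Chain via Pinebrook Trust → Beacon Industries Corp. (R1): 100% × 62% × 37% = 22.94% of Orion Services GmbH.
Chain via Talon Mining NL → Crosswind Group plc (R1): 76% × 88% × 16% = 10.7008% of Orion Services GmbH.
Aggregating (R2): 22.94% + 10.7008% = 33.6408%.

33.6408%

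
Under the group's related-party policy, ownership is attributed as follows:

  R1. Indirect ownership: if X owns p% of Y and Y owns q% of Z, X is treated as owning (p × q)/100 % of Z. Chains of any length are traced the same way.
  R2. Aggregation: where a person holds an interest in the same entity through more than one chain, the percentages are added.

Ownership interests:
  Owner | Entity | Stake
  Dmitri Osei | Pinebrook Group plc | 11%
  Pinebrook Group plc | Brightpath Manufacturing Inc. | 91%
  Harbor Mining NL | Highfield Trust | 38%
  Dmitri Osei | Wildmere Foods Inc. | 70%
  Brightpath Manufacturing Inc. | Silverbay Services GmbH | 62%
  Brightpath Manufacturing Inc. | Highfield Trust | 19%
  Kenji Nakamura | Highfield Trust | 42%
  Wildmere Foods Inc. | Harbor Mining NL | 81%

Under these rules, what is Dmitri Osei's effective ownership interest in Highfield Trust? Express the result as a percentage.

23.4479%

Chain via Wildmere Foods Inc. → Harbor Mining NL (R1): 70% × 81% × 38% = 21.546% of Highfield Trust.
Chain via Pinebrook Group plc → Brightpath Manufacturing Inc. (R1): 11% × 91% × 19% = 1.9019% of Highfield Trust.
Aggregating (R2): 21.546% + 1.9019% = 23.4479%.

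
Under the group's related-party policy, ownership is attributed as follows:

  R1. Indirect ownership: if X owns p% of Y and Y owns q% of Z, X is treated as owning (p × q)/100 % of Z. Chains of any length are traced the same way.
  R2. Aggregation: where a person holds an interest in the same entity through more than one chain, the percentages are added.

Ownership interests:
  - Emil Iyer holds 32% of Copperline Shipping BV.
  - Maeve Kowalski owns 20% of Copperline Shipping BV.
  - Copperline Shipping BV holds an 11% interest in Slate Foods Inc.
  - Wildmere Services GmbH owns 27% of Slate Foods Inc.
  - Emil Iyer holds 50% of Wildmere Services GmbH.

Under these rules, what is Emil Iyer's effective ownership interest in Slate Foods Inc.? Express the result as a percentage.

Chain via Copperline Shipping BV (R1): 32% × 11% = 3.52% of Slate Foods Inc.
Chain via Wildmere Services GmbH (R1): 50% × 27% = 13.5% of Slate Foods Inc.
Aggregating (R2): 3.52% + 13.5% = 17.02%.

17.02%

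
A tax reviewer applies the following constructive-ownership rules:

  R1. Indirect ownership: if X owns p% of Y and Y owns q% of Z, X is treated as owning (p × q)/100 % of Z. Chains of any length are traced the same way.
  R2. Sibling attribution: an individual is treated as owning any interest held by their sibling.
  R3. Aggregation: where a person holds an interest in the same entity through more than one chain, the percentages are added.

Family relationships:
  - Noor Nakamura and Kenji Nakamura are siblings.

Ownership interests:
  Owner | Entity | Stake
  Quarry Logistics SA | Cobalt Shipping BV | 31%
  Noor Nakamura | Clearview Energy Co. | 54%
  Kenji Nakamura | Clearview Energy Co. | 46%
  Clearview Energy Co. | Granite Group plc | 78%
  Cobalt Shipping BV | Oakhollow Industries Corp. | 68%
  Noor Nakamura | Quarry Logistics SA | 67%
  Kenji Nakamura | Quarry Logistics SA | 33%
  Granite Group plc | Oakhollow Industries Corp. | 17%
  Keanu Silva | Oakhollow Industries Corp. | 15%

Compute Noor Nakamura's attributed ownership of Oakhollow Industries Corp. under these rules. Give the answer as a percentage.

By sibling attribution (R2), Noor Nakamura is treated as also owning Kenji Nakamura's interest in Quarry Logistics SA, giving 67% + 33% = 100%.
By sibling attribution (R2), Noor Nakamura is treated as also owning Kenji Nakamura's interest in Clearview Energy Co, giving 54% + 46% = 100%.
Chain via Quarry Logistics SA → Cobalt Shipping BV (R1): 100% × 31% × 68% = 21.08% of Oakhollow Industries Corp.
Chain via Clearview Energy Co. → Granite Group plc (R1): 100% × 78% × 17% = 13.26% of Oakhollow Industries Corp.
Aggregating (R3): 21.08% + 13.26% = 34.34%.

34.34%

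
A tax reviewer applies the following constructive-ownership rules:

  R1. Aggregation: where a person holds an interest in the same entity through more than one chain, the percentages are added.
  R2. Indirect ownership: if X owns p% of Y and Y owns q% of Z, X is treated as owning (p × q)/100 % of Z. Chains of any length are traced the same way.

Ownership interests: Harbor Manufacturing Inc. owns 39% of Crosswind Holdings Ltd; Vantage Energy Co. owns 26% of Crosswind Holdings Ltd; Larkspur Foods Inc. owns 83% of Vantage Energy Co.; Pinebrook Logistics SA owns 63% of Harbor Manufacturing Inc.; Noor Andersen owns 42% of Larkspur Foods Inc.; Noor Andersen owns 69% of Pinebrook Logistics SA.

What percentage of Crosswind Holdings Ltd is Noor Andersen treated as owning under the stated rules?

Chain via Pinebrook Logistics SA → Harbor Manufacturing Inc. (R2): 69% × 63% × 39% = 16.9533% of Crosswind Holdings Ltd.
Chain via Larkspur Foods Inc. → Vantage Energy Co. (R2): 42% × 83% × 26% = 9.0636% of Crosswind Holdings Ltd.
Aggregating (R1): 16.9533% + 9.0636% = 26.0169%.

26.0169%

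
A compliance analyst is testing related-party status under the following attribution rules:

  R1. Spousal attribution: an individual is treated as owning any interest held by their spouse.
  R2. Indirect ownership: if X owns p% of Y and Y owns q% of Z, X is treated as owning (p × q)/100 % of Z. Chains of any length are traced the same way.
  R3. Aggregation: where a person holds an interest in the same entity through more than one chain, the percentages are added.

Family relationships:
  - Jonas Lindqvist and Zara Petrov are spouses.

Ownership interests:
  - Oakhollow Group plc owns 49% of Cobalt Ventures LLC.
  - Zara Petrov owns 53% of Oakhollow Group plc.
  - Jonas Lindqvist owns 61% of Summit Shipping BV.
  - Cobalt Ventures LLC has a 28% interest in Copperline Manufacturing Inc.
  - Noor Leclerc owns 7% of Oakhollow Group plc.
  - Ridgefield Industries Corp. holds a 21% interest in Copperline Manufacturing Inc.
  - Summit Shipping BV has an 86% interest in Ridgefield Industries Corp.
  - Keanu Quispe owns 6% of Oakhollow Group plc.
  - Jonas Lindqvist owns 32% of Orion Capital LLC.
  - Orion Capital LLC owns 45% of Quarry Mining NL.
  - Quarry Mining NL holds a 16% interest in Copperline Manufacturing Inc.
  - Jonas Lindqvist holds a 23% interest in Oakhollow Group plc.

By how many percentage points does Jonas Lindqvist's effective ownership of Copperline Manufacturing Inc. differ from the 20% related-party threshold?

By spousal attribution (R1), Jonas Lindqvist is treated as also owning Zara Petrov's interest in Oakhollow Group plc, giving 23% + 53% = 76%.
Chain via Orion Capital LLC → Quarry Mining NL (R2): 32% × 45% × 16% = 2.304% of Copperline Manufacturing Inc.
Chain via Summit Shipping BV → Ridgefield Industries Corp. (R2): 61% × 86% × 21% = 11.0166% of Copperline Manufacturing Inc.
Chain via Oakhollow Group plc → Cobalt Ventures LLC (R2): 76% × 49% × 28% = 10.4272% of Copperline Manufacturing Inc.
Aggregating (R3): 2.304% + 11.0166% + 10.4272% = 23.7478%.
23.7478% exceeds the 20% threshold by 3.7478 percentage points.

3.7478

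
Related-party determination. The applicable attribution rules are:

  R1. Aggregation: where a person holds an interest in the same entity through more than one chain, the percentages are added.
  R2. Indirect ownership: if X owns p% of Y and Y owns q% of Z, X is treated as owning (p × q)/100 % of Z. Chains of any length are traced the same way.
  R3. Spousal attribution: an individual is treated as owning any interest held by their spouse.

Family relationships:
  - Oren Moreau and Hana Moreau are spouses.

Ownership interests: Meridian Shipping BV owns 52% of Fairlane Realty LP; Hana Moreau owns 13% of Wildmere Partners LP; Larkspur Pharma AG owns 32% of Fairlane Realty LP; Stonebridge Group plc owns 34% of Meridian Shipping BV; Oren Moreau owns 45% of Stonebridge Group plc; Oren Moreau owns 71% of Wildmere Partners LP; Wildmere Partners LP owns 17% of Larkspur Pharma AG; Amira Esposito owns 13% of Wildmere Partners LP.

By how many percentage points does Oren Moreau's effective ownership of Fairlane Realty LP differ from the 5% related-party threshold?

By spousal attribution (R3), Oren Moreau is treated as also owning Hana Moreau's interest in Wildmere Partners LP, giving 71% + 13% = 84%.
Chain via Stonebridge Group plc → Meridian Shipping BV (R2): 45% × 34% × 52% = 7.956% of Fairlane Realty LP.
Chain via Wildmere Partners LP → Larkspur Pharma AG (R2): 84% × 17% × 32% = 4.5696% of Fairlane Realty LP.
Aggregating (R1): 7.956% + 4.5696% = 12.5256%.
12.5256% exceeds the 5% threshold by 7.5256 percentage points.

7.5256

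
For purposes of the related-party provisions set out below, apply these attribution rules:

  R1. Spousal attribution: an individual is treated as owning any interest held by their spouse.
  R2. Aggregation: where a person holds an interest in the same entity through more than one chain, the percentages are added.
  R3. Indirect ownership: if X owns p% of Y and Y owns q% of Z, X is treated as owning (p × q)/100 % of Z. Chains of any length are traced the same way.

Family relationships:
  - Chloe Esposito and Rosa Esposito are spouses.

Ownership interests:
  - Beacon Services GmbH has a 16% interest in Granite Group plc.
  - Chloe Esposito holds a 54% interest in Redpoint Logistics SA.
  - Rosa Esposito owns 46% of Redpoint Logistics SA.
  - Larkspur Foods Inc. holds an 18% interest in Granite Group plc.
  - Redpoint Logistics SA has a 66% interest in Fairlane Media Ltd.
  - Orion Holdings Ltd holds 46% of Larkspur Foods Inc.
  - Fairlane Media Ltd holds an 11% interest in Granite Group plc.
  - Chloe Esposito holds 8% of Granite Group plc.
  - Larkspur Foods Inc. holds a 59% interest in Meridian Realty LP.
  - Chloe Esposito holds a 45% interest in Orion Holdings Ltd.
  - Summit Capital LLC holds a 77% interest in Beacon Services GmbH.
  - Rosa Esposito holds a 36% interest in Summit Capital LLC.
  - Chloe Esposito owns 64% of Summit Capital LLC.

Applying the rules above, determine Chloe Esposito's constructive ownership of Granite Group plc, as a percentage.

By spousal attribution (R1), Chloe Esposito is treated as also owning Rosa Esposito's interest in Redpoint Logistics SA, giving 54% + 46% = 100%.
By spousal attribution (R1), Chloe Esposito is treated as also owning Rosa Esposito's interest in Summit Capital LLC, giving 64% + 36% = 100%.
Chain via Redpoint Logistics SA → Fairlane Media Ltd (R3): 100% × 66% × 11% = 7.26% of Granite Group plc.
Chain via Orion Holdings Ltd → Larkspur Foods Inc. (R3): 45% × 46% × 18% = 3.726% of Granite Group plc.
Chain via Summit Capital LLC → Beacon Services GmbH (R3): 100% × 77% × 16% = 12.32% of Granite Group plc.
Direct interest in Granite Group plc: 8%.
Aggregating (R2): 7.26% + 3.726% + 12.32% + 8% = 31.306%.

31.306%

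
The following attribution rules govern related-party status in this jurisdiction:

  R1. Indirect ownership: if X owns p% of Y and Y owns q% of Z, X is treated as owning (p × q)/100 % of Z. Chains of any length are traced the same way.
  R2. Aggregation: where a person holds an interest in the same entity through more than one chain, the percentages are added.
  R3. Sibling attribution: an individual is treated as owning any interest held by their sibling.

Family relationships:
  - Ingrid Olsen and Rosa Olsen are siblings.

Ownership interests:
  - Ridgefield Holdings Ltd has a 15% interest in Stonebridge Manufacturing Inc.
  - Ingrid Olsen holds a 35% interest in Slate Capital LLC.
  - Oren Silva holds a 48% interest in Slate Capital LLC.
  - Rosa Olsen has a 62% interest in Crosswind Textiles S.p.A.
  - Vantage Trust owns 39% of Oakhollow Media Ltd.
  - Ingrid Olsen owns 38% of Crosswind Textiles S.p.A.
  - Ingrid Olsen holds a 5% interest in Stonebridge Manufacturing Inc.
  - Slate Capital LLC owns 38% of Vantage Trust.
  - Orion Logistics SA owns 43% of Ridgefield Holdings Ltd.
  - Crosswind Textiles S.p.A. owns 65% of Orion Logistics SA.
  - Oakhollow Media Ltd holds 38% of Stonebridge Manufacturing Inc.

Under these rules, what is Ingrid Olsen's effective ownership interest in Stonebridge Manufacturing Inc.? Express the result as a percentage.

By sibling attribution (R3), Ingrid Olsen is treated as also owning Rosa Olsen's interest in Crosswind Textiles S.p.A, giving 38% + 62% = 100%.
Chain via Slate Capital LLC → Vantage Trust → Oakhollow Media Ltd (R1): 35% × 38% × 39% × 38% = 1.97106% of Stonebridge Manufacturing Inc.
Chain via Crosswind Textiles S.p.A. → Orion Logistics SA → Ridgefield Holdings Ltd (R1): 100% × 65% × 43% × 15% = 4.1925% of Stonebridge Manufacturing Inc.
Direct interest in Stonebridge Manufacturing Inc: 5%.
Aggregating (R2): 1.97106% + 4.1925% + 5% = 11.16356%.

11.16356%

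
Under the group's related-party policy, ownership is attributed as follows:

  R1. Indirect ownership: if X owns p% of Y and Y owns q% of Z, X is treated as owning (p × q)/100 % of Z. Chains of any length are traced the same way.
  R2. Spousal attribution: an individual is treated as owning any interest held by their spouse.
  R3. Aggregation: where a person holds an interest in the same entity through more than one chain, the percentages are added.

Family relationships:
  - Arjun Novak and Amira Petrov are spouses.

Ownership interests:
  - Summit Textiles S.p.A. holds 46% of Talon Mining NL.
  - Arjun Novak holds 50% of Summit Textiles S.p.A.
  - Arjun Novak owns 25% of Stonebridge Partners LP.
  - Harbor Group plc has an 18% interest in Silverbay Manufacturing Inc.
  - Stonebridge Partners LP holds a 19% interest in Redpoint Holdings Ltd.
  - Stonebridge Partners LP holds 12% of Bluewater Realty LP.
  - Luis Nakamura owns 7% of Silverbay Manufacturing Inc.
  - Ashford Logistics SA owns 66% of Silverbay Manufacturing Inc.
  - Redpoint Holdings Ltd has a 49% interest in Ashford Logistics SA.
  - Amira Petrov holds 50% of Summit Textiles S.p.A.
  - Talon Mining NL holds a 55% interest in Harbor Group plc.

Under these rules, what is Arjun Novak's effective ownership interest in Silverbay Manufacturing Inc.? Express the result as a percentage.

By spousal attribution (R2), Arjun Novak is treated as also owning Amira Petrov's interest in Summit Textiles S.p.A, giving 50% + 50% = 100%.
Chain via Summit Textiles S.p.A. → Talon Mining NL → Harbor Group plc (R1): 100% × 46% × 55% × 18% = 4.554% of Silverbay Manufacturing Inc.
Chain via Stonebridge Partners LP → Redpoint Holdings Ltd → Ashford Logistics SA (R1): 25% × 19% × 49% × 66% = 1.53615% of Silverbay Manufacturing Inc.
Aggregating (R3): 4.554% + 1.53615% = 6.09015%.

6.09015%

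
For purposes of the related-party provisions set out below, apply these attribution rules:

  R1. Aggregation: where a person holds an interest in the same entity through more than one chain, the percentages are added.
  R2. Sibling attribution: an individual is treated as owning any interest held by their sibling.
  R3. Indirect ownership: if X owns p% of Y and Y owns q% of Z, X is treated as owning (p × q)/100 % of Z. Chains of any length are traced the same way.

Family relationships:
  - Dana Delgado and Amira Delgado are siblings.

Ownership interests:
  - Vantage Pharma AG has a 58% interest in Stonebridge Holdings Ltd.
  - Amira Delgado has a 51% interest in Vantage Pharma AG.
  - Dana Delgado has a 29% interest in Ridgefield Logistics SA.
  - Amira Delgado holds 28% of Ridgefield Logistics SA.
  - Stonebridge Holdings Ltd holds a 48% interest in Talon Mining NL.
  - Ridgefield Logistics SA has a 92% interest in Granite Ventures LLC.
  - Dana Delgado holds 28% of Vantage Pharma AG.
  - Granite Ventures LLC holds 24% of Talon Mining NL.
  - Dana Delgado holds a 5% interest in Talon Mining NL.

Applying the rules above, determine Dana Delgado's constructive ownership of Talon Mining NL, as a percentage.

By sibling attribution (R2), Dana Delgado is treated as also owning Amira Delgado's interest in Vantage Pharma AG, giving 28% + 51% = 79%.
By sibling attribution (R2), Dana Delgado is treated as also owning Amira Delgado's interest in Ridgefield Logistics SA, giving 29% + 28% = 57%.
Chain via Vantage Pharma AG → Stonebridge Holdings Ltd (R3): 79% × 58% × 48% = 21.9936% of Talon Mining NL.
Chain via Ridgefield Logistics SA → Granite Ventures LLC (R3): 57% × 92% × 24% = 12.5856% of Talon Mining NL.
Direct interest in Talon Mining NL: 5%.
Aggregating (R1): 21.9936% + 12.5856% + 5% = 39.5792%.

39.5792%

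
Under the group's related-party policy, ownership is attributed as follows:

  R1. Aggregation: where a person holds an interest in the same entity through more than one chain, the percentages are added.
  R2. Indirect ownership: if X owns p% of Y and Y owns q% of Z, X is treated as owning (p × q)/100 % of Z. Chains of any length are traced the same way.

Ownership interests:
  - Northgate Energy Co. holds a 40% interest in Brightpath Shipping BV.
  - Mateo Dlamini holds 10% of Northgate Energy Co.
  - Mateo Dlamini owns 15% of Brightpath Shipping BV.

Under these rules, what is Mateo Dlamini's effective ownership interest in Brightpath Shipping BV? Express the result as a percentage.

Chain via Northgate Energy Co. (R2): 10% × 40% = 4% of Brightpath Shipping BV.
Direct interest in Brightpath Shipping BV: 15%.
Aggregating (R1): 4% + 15% = 19%.

19%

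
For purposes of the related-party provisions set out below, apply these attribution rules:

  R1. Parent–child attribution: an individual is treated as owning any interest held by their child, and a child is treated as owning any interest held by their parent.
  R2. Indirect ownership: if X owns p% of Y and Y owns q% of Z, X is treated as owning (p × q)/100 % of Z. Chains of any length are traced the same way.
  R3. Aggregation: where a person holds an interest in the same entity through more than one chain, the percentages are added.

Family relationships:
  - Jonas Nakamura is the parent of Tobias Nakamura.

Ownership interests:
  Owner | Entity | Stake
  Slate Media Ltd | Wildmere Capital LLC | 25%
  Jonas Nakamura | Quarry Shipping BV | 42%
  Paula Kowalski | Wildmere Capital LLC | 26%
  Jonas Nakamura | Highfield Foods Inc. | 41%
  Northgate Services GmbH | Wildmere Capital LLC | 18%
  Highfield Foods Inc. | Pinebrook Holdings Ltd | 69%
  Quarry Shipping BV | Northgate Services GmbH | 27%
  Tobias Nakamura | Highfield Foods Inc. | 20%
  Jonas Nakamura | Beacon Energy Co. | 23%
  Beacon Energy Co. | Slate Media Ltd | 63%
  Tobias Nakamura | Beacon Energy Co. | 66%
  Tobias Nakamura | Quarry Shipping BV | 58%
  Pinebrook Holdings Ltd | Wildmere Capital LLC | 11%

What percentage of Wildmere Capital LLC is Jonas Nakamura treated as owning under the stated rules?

By parent–child attribution (R1), Jonas Nakamura is treated as also owning Tobias Nakamura's interest in Quarry Shipping BV, giving 42% + 58% = 100%.
By parent–child attribution (R1), Jonas Nakamura is treated as also owning Tobias Nakamura's interest in Highfield Foods Inc, giving 41% + 20% = 61%.
By parent–child attribution (R1), Jonas Nakamura is treated as also owning Tobias Nakamura's interest in Beacon Energy Co, giving 23% + 66% = 89%.
Chain via Quarry Shipping BV → Northgate Services GmbH (R2): 100% × 27% × 18% = 4.86% of Wildmere Capital LLC.
Chain via Highfield Foods Inc. → Pinebrook Holdings Ltd (R2): 61% × 69% × 11% = 4.6299% of Wildmere Capital LLC.
Chain via Beacon Energy Co. → Slate Media Ltd (R2): 89% × 63% × 25% = 14.0175% of Wildmere Capital LLC.
Aggregating (R3): 4.86% + 4.6299% + 14.0175% = 23.5074%.

23.5074%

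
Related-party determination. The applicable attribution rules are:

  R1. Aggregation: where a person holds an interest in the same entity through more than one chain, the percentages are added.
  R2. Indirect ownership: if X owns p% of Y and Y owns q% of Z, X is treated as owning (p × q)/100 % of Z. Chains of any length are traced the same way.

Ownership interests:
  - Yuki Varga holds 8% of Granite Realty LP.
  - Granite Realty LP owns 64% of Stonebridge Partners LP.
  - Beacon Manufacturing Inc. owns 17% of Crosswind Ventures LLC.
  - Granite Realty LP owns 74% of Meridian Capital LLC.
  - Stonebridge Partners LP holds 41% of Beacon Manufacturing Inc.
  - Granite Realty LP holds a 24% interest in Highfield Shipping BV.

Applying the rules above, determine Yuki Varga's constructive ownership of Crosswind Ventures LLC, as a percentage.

0.356864%

Chain via Granite Realty LP → Stonebridge Partners LP → Beacon Manufacturing Inc. (R2): 8% × 64% × 41% × 17% = 0.356864% of Crosswind Ventures LLC.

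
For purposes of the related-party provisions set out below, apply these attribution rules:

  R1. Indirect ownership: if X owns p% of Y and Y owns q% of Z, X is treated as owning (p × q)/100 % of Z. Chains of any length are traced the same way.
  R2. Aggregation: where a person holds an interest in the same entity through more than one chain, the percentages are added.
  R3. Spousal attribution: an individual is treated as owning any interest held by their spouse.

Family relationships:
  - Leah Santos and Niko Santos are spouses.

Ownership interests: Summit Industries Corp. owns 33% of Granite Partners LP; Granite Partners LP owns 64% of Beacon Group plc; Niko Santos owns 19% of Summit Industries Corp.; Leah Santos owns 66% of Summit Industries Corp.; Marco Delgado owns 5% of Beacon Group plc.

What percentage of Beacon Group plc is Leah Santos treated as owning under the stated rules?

17.952%

By spousal attribution (R3), Leah Santos is treated as also owning Niko Santos's interest in Summit Industries Corp, giving 66% + 19% = 85%.
Chain via Summit Industries Corp. → Granite Partners LP (R1): 85% × 33% × 64% = 17.952% of Beacon Group plc.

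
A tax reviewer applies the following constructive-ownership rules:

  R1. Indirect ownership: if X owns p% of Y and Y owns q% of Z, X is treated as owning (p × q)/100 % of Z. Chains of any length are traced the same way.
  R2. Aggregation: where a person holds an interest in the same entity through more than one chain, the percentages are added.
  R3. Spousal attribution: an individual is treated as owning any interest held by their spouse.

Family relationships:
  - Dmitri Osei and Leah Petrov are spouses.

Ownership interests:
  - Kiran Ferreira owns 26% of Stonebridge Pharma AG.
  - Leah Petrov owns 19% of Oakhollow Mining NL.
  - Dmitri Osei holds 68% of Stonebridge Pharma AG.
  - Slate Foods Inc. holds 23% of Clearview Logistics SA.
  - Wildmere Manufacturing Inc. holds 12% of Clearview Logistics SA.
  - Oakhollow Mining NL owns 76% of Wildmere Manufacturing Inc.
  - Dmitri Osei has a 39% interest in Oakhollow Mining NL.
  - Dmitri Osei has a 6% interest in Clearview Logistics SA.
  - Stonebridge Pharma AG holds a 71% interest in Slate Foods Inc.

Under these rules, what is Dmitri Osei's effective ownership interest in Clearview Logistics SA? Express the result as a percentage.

22.394%

By spousal attribution (R3), Dmitri Osei is treated as also owning Leah Petrov's interest in Oakhollow Mining NL, giving 39% + 19% = 58%.
Chain via Stonebridge Pharma AG → Slate Foods Inc. (R1): 68% × 71% × 23% = 11.1044% of Clearview Logistics SA.
Chain via Oakhollow Mining NL → Wildmere Manufacturing Inc. (R1): 58% × 76% × 12% = 5.2896% of Clearview Logistics SA.
Direct interest in Clearview Logistics SA: 6%.
Aggregating (R2): 11.1044% + 5.2896% + 6% = 22.394%.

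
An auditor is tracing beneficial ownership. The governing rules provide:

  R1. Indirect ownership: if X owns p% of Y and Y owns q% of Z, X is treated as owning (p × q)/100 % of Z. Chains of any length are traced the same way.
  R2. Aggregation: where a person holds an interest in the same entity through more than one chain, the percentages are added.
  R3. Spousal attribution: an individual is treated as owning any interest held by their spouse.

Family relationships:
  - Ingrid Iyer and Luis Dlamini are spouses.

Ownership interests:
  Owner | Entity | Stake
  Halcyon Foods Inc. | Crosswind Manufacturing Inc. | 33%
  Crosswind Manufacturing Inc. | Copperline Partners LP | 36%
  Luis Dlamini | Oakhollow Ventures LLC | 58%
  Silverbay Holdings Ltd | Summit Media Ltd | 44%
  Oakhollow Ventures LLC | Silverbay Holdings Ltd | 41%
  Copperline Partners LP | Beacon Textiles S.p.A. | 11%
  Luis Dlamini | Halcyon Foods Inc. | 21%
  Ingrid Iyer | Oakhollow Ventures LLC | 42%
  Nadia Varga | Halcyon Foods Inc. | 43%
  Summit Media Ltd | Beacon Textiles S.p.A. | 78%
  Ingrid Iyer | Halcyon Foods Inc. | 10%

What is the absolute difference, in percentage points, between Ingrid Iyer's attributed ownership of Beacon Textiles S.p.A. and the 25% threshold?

10.523692

By spousal attribution (R3), Ingrid Iyer is treated as also owning Luis Dlamini's interest in Halcyon Foods Inc, giving 10% + 21% = 31%.
By spousal attribution (R3), Ingrid Iyer is treated as also owning Luis Dlamini's interest in Oakhollow Ventures LLC, giving 42% + 58% = 100%.
Chain via Halcyon Foods Inc. → Crosswind Manufacturing Inc. → Copperline Partners LP (R1): 31% × 33% × 36% × 11% = 0.405108% of Beacon Textiles S.p.A.
Chain via Oakhollow Ventures LLC → Silverbay Holdings Ltd → Summit Media Ltd (R1): 100% × 41% × 44% × 78% = 14.0712% of Beacon Textiles S.p.A.
Aggregating (R2): 0.405108% + 14.0712% = 14.476308%.
14.476308% falls short of the 25% threshold by 10.523692 percentage points.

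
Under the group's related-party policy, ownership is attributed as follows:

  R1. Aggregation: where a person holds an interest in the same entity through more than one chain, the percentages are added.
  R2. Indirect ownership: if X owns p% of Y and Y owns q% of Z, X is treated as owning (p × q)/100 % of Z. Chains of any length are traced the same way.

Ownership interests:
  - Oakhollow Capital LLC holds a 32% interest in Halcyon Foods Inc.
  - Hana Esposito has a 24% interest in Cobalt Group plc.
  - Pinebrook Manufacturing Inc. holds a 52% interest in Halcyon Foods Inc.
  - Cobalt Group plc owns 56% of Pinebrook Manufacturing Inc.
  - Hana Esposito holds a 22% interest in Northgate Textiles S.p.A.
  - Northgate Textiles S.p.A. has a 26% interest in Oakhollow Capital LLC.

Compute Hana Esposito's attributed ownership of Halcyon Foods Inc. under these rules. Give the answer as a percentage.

8.8192%

Chain via Northgate Textiles S.p.A. → Oakhollow Capital LLC (R2): 22% × 26% × 32% = 1.8304% of Halcyon Foods Inc.
Chain via Cobalt Group plc → Pinebrook Manufacturing Inc. (R2): 24% × 56% × 52% = 6.9888% of Halcyon Foods Inc.
Aggregating (R1): 1.8304% + 6.9888% = 8.8192%.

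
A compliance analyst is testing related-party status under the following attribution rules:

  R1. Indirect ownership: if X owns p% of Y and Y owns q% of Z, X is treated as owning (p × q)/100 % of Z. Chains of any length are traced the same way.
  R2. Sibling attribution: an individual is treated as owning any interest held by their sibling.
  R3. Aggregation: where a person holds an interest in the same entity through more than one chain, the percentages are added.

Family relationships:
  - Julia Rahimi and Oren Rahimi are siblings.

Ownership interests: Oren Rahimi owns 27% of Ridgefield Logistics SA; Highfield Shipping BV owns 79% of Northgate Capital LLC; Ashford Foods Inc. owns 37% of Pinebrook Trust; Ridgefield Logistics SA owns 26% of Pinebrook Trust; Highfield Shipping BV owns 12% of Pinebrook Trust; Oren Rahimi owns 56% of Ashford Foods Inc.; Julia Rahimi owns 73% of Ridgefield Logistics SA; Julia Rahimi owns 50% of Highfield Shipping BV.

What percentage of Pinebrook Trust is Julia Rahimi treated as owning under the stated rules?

52.72%

By sibling attribution (R2), Julia Rahimi is treated as also owning Oren Rahimi's interest in Ridgefield Logistics SA, giving 73% + 27% = 100%.
By sibling attribution (R2), Julia Rahimi is treated as owning Oren Rahimi's 56% interest in Ashford Foods Inc.
Chain via Ridgefield Logistics SA (R1): 100% × 26% = 26% of Pinebrook Trust.
Chain via Highfield Shipping BV (R1): 50% × 12% = 6% of Pinebrook Trust.
Chain via Ashford Foods Inc. (R1): 56% × 37% = 20.72% of Pinebrook Trust.
Aggregating (R3): 26% + 6% + 20.72% = 52.72%.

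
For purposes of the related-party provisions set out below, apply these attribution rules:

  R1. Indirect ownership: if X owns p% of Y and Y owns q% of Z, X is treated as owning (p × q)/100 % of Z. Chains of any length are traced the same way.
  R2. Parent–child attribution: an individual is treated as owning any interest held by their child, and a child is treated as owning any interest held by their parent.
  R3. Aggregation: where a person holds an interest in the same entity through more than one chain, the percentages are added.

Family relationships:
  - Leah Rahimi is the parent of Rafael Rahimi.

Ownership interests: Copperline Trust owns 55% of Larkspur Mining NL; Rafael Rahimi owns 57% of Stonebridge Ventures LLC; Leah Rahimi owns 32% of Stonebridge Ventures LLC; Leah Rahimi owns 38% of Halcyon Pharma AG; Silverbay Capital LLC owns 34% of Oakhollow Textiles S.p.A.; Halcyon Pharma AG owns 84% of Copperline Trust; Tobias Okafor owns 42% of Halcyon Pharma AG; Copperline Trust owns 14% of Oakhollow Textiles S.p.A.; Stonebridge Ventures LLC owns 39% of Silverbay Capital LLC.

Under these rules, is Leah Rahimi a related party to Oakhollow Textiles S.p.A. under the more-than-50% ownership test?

No

By parent–child attribution (R2), Leah Rahimi is treated as also owning Rafael Rahimi's interest in Stonebridge Ventures LLC, giving 32% + 57% = 89%.
Chain via Stonebridge Ventures LLC → Silverbay Capital LLC (R1): 89% × 39% × 34% = 11.8014% of Oakhollow Textiles S.p.A.
Chain via Halcyon Pharma AG → Copperline Trust (R1): 38% × 84% × 14% = 4.4688% of Oakhollow Textiles S.p.A.
Aggregating (R3): 11.8014% + 4.4688% = 16.2702%.
16.2702% does not exceed the 50% threshold, so Leah is not a related party to Oakhollow Textiles S.p.A.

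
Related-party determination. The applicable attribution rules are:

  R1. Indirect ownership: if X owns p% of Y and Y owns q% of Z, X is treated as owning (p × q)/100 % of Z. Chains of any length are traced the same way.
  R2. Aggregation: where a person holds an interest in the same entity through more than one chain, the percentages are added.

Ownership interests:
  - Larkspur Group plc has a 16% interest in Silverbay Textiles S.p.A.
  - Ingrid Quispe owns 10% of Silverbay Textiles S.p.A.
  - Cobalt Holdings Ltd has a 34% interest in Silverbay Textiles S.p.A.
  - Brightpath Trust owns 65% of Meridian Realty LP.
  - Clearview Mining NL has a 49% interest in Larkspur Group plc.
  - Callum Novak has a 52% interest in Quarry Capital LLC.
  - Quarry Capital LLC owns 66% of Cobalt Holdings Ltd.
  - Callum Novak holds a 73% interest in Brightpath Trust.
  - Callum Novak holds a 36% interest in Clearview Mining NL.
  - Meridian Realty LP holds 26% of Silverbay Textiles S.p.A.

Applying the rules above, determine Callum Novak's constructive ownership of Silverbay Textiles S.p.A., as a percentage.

Chain via Quarry Capital LLC → Cobalt Holdings Ltd (R1): 52% × 66% × 34% = 11.6688% of Silverbay Textiles S.p.A.
Chain via Clearview Mining NL → Larkspur Group plc (R1): 36% × 49% × 16% = 2.8224% of Silverbay Textiles S.p.A.
Chain via Brightpath Trust → Meridian Realty LP (R1): 73% × 65% × 26% = 12.337% of Silverbay Textiles S.p.A.
Aggregating (R2): 11.6688% + 2.8224% + 12.337% = 26.8282%.

26.8282%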